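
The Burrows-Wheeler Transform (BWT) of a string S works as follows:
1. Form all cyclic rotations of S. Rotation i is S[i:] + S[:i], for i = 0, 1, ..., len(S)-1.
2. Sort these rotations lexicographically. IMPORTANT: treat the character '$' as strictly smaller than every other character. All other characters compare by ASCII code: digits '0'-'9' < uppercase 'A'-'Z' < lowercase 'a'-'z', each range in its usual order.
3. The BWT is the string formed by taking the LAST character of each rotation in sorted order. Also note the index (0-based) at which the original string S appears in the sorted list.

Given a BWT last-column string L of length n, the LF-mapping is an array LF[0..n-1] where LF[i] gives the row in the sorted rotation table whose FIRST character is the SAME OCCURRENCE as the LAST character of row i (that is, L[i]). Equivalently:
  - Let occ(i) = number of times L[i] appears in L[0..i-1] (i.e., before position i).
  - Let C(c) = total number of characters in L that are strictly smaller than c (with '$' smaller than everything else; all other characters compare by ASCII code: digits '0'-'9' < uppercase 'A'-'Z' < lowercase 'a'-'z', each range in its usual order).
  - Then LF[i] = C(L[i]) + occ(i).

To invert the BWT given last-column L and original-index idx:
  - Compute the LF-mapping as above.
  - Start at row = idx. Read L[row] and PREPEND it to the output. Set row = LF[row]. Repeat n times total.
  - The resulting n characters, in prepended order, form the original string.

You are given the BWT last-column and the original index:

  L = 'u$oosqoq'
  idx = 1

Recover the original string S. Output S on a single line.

LF mapping: 7 0 1 2 6 4 3 5
Walk LF starting at row 1, prepending L[row]:
  step 1: row=1, L[1]='$', prepend. Next row=LF[1]=0
  step 2: row=0, L[0]='u', prepend. Next row=LF[0]=7
  step 3: row=7, L[7]='q', prepend. Next row=LF[7]=5
  step 4: row=5, L[5]='q', prepend. Next row=LF[5]=4
  step 5: row=4, L[4]='s', prepend. Next row=LF[4]=6
  step 6: row=6, L[6]='o', prepend. Next row=LF[6]=3
  step 7: row=3, L[3]='o', prepend. Next row=LF[3]=2
  step 8: row=2, L[2]='o', prepend. Next row=LF[2]=1
Reversed output: ooosqqu$

Answer: ooosqqu$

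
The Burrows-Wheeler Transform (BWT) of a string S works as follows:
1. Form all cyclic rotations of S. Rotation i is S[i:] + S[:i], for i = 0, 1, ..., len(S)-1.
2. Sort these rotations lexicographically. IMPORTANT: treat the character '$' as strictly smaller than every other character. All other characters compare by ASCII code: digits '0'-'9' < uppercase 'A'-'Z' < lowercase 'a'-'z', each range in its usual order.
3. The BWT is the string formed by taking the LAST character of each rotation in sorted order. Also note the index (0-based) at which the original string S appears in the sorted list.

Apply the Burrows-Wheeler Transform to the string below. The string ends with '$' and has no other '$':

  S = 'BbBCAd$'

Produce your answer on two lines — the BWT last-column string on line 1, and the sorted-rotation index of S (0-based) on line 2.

Answer: dCb$BBA
3

Derivation:
All 7 rotations (rotation i = S[i:]+S[:i]):
  rot[0] = BbBCAd$
  rot[1] = bBCAd$B
  rot[2] = BCAd$Bb
  rot[3] = CAd$BbB
  rot[4] = Ad$BbBC
  rot[5] = d$BbBCA
  rot[6] = $BbBCAd
Sorted (with $ < everything):
  sorted[0] = $BbBCAd  (last char: 'd')
  sorted[1] = Ad$BbBC  (last char: 'C')
  sorted[2] = BCAd$Bb  (last char: 'b')
  sorted[3] = BbBCAd$  (last char: '$')
  sorted[4] = CAd$BbB  (last char: 'B')
  sorted[5] = bBCAd$B  (last char: 'B')
  sorted[6] = d$BbBCA  (last char: 'A')
Last column: dCb$BBA
Original string S is at sorted index 3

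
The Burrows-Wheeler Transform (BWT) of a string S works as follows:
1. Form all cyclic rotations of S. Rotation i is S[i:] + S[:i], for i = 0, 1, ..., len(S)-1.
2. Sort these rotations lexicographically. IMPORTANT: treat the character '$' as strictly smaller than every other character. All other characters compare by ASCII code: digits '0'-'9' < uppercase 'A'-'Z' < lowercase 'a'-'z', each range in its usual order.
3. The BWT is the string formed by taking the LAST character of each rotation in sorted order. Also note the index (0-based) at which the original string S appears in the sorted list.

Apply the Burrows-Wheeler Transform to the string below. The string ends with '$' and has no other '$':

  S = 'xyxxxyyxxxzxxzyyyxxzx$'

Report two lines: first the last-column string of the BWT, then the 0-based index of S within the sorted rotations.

Answer: xzyyxyxz$xxxxxyyxyzxxx
8

Derivation:
All 22 rotations (rotation i = S[i:]+S[:i]):
  rot[0] = xyxxxyyxxxzxxzyyyxxzx$
  rot[1] = yxxxyyxxxzxxzyyyxxzx$x
  rot[2] = xxxyyxxxzxxzyyyxxzx$xy
  rot[3] = xxyyxxxzxxzyyyxxzx$xyx
  rot[4] = xyyxxxzxxzyyyxxzx$xyxx
  rot[5] = yyxxxzxxzyyyxxzx$xyxxx
  rot[6] = yxxxzxxzyyyxxzx$xyxxxy
  rot[7] = xxxzxxzyyyxxzx$xyxxxyy
  rot[8] = xxzxxzyyyxxzx$xyxxxyyx
  rot[9] = xzxxzyyyxxzx$xyxxxyyxx
  rot[10] = zxxzyyyxxzx$xyxxxyyxxx
  rot[11] = xxzyyyxxzx$xyxxxyyxxxz
  rot[12] = xzyyyxxzx$xyxxxyyxxxzx
  rot[13] = zyyyxxzx$xyxxxyyxxxzxx
  rot[14] = yyyxxzx$xyxxxyyxxxzxxz
  rot[15] = yyxxzx$xyxxxyyxxxzxxzy
  rot[16] = yxxzx$xyxxxyyxxxzxxzyy
  rot[17] = xxzx$xyxxxyyxxxzxxzyyy
  rot[18] = xzx$xyxxxyyxxxzxxzyyyx
  rot[19] = zx$xyxxxyyxxxzxxzyyyxx
  rot[20] = x$xyxxxyyxxxzxxzyyyxxz
  rot[21] = $xyxxxyyxxxzxxzyyyxxzx
Sorted (with $ < everything):
  sorted[0] = $xyxxxyyxxxzxxzyyyxxzx  (last char: 'x')
  sorted[1] = x$xyxxxyyxxxzxxzyyyxxz  (last char: 'z')
  sorted[2] = xxxyyxxxzxxzyyyxxzx$xy  (last char: 'y')
  sorted[3] = xxxzxxzyyyxxzx$xyxxxyy  (last char: 'y')
  sorted[4] = xxyyxxxzxxzyyyxxzx$xyx  (last char: 'x')
  sorted[5] = xxzx$xyxxxyyxxxzxxzyyy  (last char: 'y')
  sorted[6] = xxzxxzyyyxxzx$xyxxxyyx  (last char: 'x')
  sorted[7] = xxzyyyxxzx$xyxxxyyxxxz  (last char: 'z')
  sorted[8] = xyxxxyyxxxzxxzyyyxxzx$  (last char: '$')
  sorted[9] = xyyxxxzxxzyyyxxzx$xyxx  (last char: 'x')
  sorted[10] = xzx$xyxxxyyxxxzxxzyyyx  (last char: 'x')
  sorted[11] = xzxxzyyyxxzx$xyxxxyyxx  (last char: 'x')
  sorted[12] = xzyyyxxzx$xyxxxyyxxxzx  (last char: 'x')
  sorted[13] = yxxxyyxxxzxxzyyyxxzx$x  (last char: 'x')
  sorted[14] = yxxxzxxzyyyxxzx$xyxxxy  (last char: 'y')
  sorted[15] = yxxzx$xyxxxyyxxxzxxzyy  (last char: 'y')
  sorted[16] = yyxxxzxxzyyyxxzx$xyxxx  (last char: 'x')
  sorted[17] = yyxxzx$xyxxxyyxxxzxxzy  (last char: 'y')
  sorted[18] = yyyxxzx$xyxxxyyxxxzxxz  (last char: 'z')
  sorted[19] = zx$xyxxxyyxxxzxxzyyyxx  (last char: 'x')
  sorted[20] = zxxzyyyxxzx$xyxxxyyxxx  (last char: 'x')
  sorted[21] = zyyyxxzx$xyxxxyyxxxzxx  (last char: 'x')
Last column: xzyyxyxz$xxxxxyyxyzxxx
Original string S is at sorted index 8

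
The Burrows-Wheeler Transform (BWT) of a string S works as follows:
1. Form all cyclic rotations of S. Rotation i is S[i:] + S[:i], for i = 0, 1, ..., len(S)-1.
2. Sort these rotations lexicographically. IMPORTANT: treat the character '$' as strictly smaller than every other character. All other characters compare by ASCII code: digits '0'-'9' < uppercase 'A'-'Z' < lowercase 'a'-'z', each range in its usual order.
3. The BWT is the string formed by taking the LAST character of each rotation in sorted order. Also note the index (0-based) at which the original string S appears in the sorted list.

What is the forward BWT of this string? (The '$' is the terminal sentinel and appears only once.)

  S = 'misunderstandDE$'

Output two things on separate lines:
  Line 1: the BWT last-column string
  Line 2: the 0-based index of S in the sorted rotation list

All 16 rotations (rotation i = S[i:]+S[:i]):
  rot[0] = misunderstandDE$
  rot[1] = isunderstandDE$m
  rot[2] = sunderstandDE$mi
  rot[3] = understandDE$mis
  rot[4] = nderstandDE$misu
  rot[5] = derstandDE$misun
  rot[6] = erstandDE$misund
  rot[7] = rstandDE$misunde
  rot[8] = standDE$misunder
  rot[9] = tandDE$misunders
  rot[10] = andDE$misunderst
  rot[11] = ndDE$misundersta
  rot[12] = dDE$misunderstan
  rot[13] = DE$misunderstand
  rot[14] = E$misunderstandD
  rot[15] = $misunderstandDE
Sorted (with $ < everything):
  sorted[0] = $misunderstandDE  (last char: 'E')
  sorted[1] = DE$misunderstand  (last char: 'd')
  sorted[2] = E$misunderstandD  (last char: 'D')
  sorted[3] = andDE$misunderst  (last char: 't')
  sorted[4] = dDE$misunderstan  (last char: 'n')
  sorted[5] = derstandDE$misun  (last char: 'n')
  sorted[6] = erstandDE$misund  (last char: 'd')
  sorted[7] = isunderstandDE$m  (last char: 'm')
  sorted[8] = misunderstandDE$  (last char: '$')
  sorted[9] = ndDE$misundersta  (last char: 'a')
  sorted[10] = nderstandDE$misu  (last char: 'u')
  sorted[11] = rstandDE$misunde  (last char: 'e')
  sorted[12] = standDE$misunder  (last char: 'r')
  sorted[13] = sunderstandDE$mi  (last char: 'i')
  sorted[14] = tandDE$misunders  (last char: 's')
  sorted[15] = understandDE$mis  (last char: 's')
Last column: EdDtnndm$aueriss
Original string S is at sorted index 8

Answer: EdDtnndm$aueriss
8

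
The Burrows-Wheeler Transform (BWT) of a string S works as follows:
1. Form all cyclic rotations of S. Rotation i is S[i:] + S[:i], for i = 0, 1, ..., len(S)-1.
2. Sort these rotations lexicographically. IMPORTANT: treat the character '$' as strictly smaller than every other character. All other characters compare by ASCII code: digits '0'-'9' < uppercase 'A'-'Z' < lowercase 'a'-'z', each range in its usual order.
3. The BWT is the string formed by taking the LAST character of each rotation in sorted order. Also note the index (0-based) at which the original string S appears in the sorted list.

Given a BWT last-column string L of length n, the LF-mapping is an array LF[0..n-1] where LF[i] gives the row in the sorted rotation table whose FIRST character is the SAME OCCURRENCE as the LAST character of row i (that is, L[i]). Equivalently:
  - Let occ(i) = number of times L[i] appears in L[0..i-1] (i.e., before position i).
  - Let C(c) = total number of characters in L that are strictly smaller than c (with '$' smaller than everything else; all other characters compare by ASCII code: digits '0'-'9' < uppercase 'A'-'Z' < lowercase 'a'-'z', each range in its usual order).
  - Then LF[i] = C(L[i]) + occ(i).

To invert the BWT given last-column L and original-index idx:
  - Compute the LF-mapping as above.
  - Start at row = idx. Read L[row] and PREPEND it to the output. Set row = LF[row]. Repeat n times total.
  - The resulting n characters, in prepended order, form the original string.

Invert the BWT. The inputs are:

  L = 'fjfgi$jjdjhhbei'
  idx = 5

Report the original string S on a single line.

LF mapping: 4 11 5 6 9 0 12 13 2 14 7 8 1 3 10
Walk LF starting at row 5, prepending L[row]:
  step 1: row=5, L[5]='$', prepend. Next row=LF[5]=0
  step 2: row=0, L[0]='f', prepend. Next row=LF[0]=4
  step 3: row=4, L[4]='i', prepend. Next row=LF[4]=9
  step 4: row=9, L[9]='j', prepend. Next row=LF[9]=14
  step 5: row=14, L[14]='i', prepend. Next row=LF[14]=10
  step 6: row=10, L[10]='h', prepend. Next row=LF[10]=7
  step 7: row=7, L[7]='j', prepend. Next row=LF[7]=13
  step 8: row=13, L[13]='e', prepend. Next row=LF[13]=3
  step 9: row=3, L[3]='g', prepend. Next row=LF[3]=6
  step 10: row=6, L[6]='j', prepend. Next row=LF[6]=12
  step 11: row=12, L[12]='b', prepend. Next row=LF[12]=1
  step 12: row=1, L[1]='j', prepend. Next row=LF[1]=11
  step 13: row=11, L[11]='h', prepend. Next row=LF[11]=8
  step 14: row=8, L[8]='d', prepend. Next row=LF[8]=2
  step 15: row=2, L[2]='f', prepend. Next row=LF[2]=5
Reversed output: fdhjbjgejhijif$

Answer: fdhjbjgejhijif$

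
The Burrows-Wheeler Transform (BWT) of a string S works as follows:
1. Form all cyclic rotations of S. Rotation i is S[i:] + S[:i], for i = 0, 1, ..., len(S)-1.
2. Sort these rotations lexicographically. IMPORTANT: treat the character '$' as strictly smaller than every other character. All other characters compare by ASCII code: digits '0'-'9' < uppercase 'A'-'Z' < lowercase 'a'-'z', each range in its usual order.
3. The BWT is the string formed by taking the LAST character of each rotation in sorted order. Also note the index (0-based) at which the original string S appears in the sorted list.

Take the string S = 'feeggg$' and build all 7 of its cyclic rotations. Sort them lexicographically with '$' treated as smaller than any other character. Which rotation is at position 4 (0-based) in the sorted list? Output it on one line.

Answer: g$feegg

Derivation:
All 7 rotations (rotation i = S[i:]+S[:i]):
  rot[0] = feeggg$
  rot[1] = eeggg$f
  rot[2] = eggg$fe
  rot[3] = ggg$fee
  rot[4] = gg$feeg
  rot[5] = g$feegg
  rot[6] = $feeggg
Sorted (with $ < everything):
  sorted[0] = $feeggg
  sorted[1] = eeggg$f
  sorted[2] = eggg$fe
  sorted[3] = feeggg$
  sorted[4] = g$feegg
  sorted[5] = gg$feeg
  sorted[6] = ggg$fee
sorted[4] = g$feegg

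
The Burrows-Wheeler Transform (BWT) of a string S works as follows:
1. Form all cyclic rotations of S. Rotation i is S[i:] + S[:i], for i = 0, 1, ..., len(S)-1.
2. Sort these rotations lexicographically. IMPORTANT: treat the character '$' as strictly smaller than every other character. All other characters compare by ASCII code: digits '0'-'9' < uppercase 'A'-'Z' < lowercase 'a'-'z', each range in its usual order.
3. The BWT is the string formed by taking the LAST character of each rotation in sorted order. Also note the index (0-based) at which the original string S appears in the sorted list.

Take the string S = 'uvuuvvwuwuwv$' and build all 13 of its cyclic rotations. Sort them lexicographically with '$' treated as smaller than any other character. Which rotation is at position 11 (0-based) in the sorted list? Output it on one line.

Answer: wuwv$uvuuvvwu

Derivation:
All 13 rotations (rotation i = S[i:]+S[:i]):
  rot[0] = uvuuvvwuwuwv$
  rot[1] = vuuvvwuwuwv$u
  rot[2] = uuvvwuwuwv$uv
  rot[3] = uvvwuwuwv$uvu
  rot[4] = vvwuwuwv$uvuu
  rot[5] = vwuwuwv$uvuuv
  rot[6] = wuwuwv$uvuuvv
  rot[7] = uwuwv$uvuuvvw
  rot[8] = wuwv$uvuuvvwu
  rot[9] = uwv$uvuuvvwuw
  rot[10] = wv$uvuuvvwuwu
  rot[11] = v$uvuuvvwuwuw
  rot[12] = $uvuuvvwuwuwv
Sorted (with $ < everything):
  sorted[0] = $uvuuvvwuwuwv
  sorted[1] = uuvvwuwuwv$uv
  sorted[2] = uvuuvvwuwuwv$
  sorted[3] = uvvwuwuwv$uvu
  sorted[4] = uwuwv$uvuuvvw
  sorted[5] = uwv$uvuuvvwuw
  sorted[6] = v$uvuuvvwuwuw
  sorted[7] = vuuvvwuwuwv$u
  sorted[8] = vvwuwuwv$uvuu
  sorted[9] = vwuwuwv$uvuuv
  sorted[10] = wuwuwv$uvuuvv
  sorted[11] = wuwv$uvuuvvwu
  sorted[12] = wv$uvuuvvwuwu
sorted[11] = wuwv$uvuuvvwu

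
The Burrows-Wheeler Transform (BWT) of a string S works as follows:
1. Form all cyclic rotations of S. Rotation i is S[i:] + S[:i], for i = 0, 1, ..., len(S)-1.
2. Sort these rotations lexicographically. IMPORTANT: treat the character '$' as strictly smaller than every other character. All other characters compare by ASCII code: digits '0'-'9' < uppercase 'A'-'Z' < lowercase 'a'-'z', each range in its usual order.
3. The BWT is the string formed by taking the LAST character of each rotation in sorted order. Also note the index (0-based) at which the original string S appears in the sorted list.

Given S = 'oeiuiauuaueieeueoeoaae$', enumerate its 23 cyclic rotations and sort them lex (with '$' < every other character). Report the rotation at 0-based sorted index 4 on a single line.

All 23 rotations (rotation i = S[i:]+S[:i]):
  rot[0] = oeiuiauuaueieeueoeoaae$
  rot[1] = eiuiauuaueieeueoeoaae$o
  rot[2] = iuiauuaueieeueoeoaae$oe
  rot[3] = uiauuaueieeueoeoaae$oei
  rot[4] = iauuaueieeueoeoaae$oeiu
  rot[5] = auuaueieeueoeoaae$oeiui
  rot[6] = uuaueieeueoeoaae$oeiuia
  rot[7] = uaueieeueoeoaae$oeiuiau
  rot[8] = aueieeueoeoaae$oeiuiauu
  rot[9] = ueieeueoeoaae$oeiuiauua
  rot[10] = eieeueoeoaae$oeiuiauuau
  rot[11] = ieeueoeoaae$oeiuiauuaue
  rot[12] = eeueoeoaae$oeiuiauuauei
  rot[13] = eueoeoaae$oeiuiauuaueie
  rot[14] = ueoeoaae$oeiuiauuaueiee
  rot[15] = eoeoaae$oeiuiauuaueieeu
  rot[16] = oeoaae$oeiuiauuaueieeue
  rot[17] = eoaae$oeiuiauuaueieeueo
  rot[18] = oaae$oeiuiauuaueieeueoe
  rot[19] = aae$oeiuiauuaueieeueoeo
  rot[20] = ae$oeiuiauuaueieeueoeoa
  rot[21] = e$oeiuiauuaueieeueoeoaa
  rot[22] = $oeiuiauuaueieeueoeoaae
Sorted (with $ < everything):
  sorted[0] = $oeiuiauuaueieeueoeoaae
  sorted[1] = aae$oeiuiauuaueieeueoeo
  sorted[2] = ae$oeiuiauuaueieeueoeoa
  sorted[3] = aueieeueoeoaae$oeiuiauu
  sorted[4] = auuaueieeueoeoaae$oeiui
  sorted[5] = e$oeiuiauuaueieeueoeoaa
  sorted[6] = eeueoeoaae$oeiuiauuauei
  sorted[7] = eieeueoeoaae$oeiuiauuau
  sorted[8] = eiuiauuaueieeueoeoaae$o
  sorted[9] = eoaae$oeiuiauuaueieeueo
  sorted[10] = eoeoaae$oeiuiauuaueieeu
  sorted[11] = eueoeoaae$oeiuiauuaueie
  sorted[12] = iauuaueieeueoeoaae$oeiu
  sorted[13] = ieeueoeoaae$oeiuiauuaue
  sorted[14] = iuiauuaueieeueoeoaae$oe
  sorted[15] = oaae$oeiuiauuaueieeueoe
  sorted[16] = oeiuiauuaueieeueoeoaae$
  sorted[17] = oeoaae$oeiuiauuaueieeue
  sorted[18] = uaueieeueoeoaae$oeiuiau
  sorted[19] = ueieeueoeoaae$oeiuiauua
  sorted[20] = ueoeoaae$oeiuiauuaueiee
  sorted[21] = uiauuaueieeueoeoaae$oei
  sorted[22] = uuaueieeueoeoaae$oeiuia
sorted[4] = auuaueieeueoeoaae$oeiui

Answer: auuaueieeueoeoaae$oeiui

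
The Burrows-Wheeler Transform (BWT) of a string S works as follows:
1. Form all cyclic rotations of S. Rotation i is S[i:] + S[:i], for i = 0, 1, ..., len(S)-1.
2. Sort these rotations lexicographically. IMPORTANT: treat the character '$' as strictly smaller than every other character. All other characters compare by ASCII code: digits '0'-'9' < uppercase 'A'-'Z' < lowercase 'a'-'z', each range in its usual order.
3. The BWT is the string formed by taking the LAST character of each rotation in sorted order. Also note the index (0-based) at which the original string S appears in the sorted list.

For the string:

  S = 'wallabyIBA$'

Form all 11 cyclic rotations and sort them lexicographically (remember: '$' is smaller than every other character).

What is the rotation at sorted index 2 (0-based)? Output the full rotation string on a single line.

Answer: BA$wallabyI

Derivation:
All 11 rotations (rotation i = S[i:]+S[:i]):
  rot[0] = wallabyIBA$
  rot[1] = allabyIBA$w
  rot[2] = llabyIBA$wa
  rot[3] = labyIBA$wal
  rot[4] = abyIBA$wall
  rot[5] = byIBA$walla
  rot[6] = yIBA$wallab
  rot[7] = IBA$wallaby
  rot[8] = BA$wallabyI
  rot[9] = A$wallabyIB
  rot[10] = $wallabyIBA
Sorted (with $ < everything):
  sorted[0] = $wallabyIBA
  sorted[1] = A$wallabyIB
  sorted[2] = BA$wallabyI
  sorted[3] = IBA$wallaby
  sorted[4] = abyIBA$wall
  sorted[5] = allabyIBA$w
  sorted[6] = byIBA$walla
  sorted[7] = labyIBA$wal
  sorted[8] = llabyIBA$wa
  sorted[9] = wallabyIBA$
  sorted[10] = yIBA$wallab
sorted[2] = BA$wallabyI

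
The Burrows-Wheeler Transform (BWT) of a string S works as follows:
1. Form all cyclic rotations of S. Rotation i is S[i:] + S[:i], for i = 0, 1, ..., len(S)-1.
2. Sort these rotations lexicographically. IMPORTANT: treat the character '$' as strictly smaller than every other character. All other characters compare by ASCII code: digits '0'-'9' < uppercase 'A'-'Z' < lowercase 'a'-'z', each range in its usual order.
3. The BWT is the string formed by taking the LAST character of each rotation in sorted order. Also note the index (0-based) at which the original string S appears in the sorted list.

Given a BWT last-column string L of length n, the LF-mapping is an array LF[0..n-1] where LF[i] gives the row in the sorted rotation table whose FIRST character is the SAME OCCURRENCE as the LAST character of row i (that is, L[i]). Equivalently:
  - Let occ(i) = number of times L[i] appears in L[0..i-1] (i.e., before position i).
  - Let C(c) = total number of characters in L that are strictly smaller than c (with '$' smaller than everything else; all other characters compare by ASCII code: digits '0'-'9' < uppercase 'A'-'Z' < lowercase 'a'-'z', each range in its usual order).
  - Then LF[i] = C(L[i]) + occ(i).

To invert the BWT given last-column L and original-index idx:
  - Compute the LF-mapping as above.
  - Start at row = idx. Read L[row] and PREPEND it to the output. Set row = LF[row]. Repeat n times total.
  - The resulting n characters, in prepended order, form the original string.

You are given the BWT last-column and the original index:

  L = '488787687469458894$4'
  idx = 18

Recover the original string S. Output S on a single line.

LF mapping: 1 12 13 9 14 10 7 15 11 2 8 18 3 6 16 17 19 4 0 5
Walk LF starting at row 18, prepending L[row]:
  step 1: row=18, L[18]='$', prepend. Next row=LF[18]=0
  step 2: row=0, L[0]='4', prepend. Next row=LF[0]=1
  step 3: row=1, L[1]='8', prepend. Next row=LF[1]=12
  step 4: row=12, L[12]='4', prepend. Next row=LF[12]=3
  step 5: row=3, L[3]='7', prepend. Next row=LF[3]=9
  step 6: row=9, L[9]='4', prepend. Next row=LF[9]=2
  step 7: row=2, L[2]='8', prepend. Next row=LF[2]=13
  step 8: row=13, L[13]='5', prepend. Next row=LF[13]=6
  step 9: row=6, L[6]='6', prepend. Next row=LF[6]=7
  step 10: row=7, L[7]='8', prepend. Next row=LF[7]=15
  step 11: row=15, L[15]='8', prepend. Next row=LF[15]=17
  step 12: row=17, L[17]='4', prepend. Next row=LF[17]=4
  step 13: row=4, L[4]='8', prepend. Next row=LF[4]=14
  step 14: row=14, L[14]='8', prepend. Next row=LF[14]=16
  step 15: row=16, L[16]='9', prepend. Next row=LF[16]=19
  step 16: row=19, L[19]='4', prepend. Next row=LF[19]=5
  step 17: row=5, L[5]='7', prepend. Next row=LF[5]=10
  step 18: row=10, L[10]='6', prepend. Next row=LF[10]=8
  step 19: row=8, L[8]='7', prepend. Next row=LF[8]=11
  step 20: row=11, L[11]='9', prepend. Next row=LF[11]=18
Reversed output: 9767498848865847484$

Answer: 9767498848865847484$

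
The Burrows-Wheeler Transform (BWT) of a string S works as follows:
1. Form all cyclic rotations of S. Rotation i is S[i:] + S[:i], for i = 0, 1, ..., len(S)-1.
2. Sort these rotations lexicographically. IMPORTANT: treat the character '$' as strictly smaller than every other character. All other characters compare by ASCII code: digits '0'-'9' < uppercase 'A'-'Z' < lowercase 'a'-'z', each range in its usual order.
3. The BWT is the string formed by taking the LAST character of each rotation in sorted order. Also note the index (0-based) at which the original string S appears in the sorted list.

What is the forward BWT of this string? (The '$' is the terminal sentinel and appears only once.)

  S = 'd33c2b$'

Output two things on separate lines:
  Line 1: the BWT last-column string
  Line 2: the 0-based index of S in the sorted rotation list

All 7 rotations (rotation i = S[i:]+S[:i]):
  rot[0] = d33c2b$
  rot[1] = 33c2b$d
  rot[2] = 3c2b$d3
  rot[3] = c2b$d33
  rot[4] = 2b$d33c
  rot[5] = b$d33c2
  rot[6] = $d33c2b
Sorted (with $ < everything):
  sorted[0] = $d33c2b  (last char: 'b')
  sorted[1] = 2b$d33c  (last char: 'c')
  sorted[2] = 33c2b$d  (last char: 'd')
  sorted[3] = 3c2b$d3  (last char: '3')
  sorted[4] = b$d33c2  (last char: '2')
  sorted[5] = c2b$d33  (last char: '3')
  sorted[6] = d33c2b$  (last char: '$')
Last column: bcd323$
Original string S is at sorted index 6

Answer: bcd323$
6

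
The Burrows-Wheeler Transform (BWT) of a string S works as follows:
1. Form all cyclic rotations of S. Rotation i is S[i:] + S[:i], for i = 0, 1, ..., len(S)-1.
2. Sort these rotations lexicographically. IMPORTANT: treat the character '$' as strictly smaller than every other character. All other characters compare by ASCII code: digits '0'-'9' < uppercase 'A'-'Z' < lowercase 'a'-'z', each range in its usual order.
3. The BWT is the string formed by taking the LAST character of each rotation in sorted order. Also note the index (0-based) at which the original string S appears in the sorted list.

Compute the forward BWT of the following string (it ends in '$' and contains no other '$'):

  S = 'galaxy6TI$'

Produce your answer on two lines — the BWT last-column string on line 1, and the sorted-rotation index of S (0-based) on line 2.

Answer: IyT6gl$aax
6

Derivation:
All 10 rotations (rotation i = S[i:]+S[:i]):
  rot[0] = galaxy6TI$
  rot[1] = alaxy6TI$g
  rot[2] = laxy6TI$ga
  rot[3] = axy6TI$gal
  rot[4] = xy6TI$gala
  rot[5] = y6TI$galax
  rot[6] = 6TI$galaxy
  rot[7] = TI$galaxy6
  rot[8] = I$galaxy6T
  rot[9] = $galaxy6TI
Sorted (with $ < everything):
  sorted[0] = $galaxy6TI  (last char: 'I')
  sorted[1] = 6TI$galaxy  (last char: 'y')
  sorted[2] = I$galaxy6T  (last char: 'T')
  sorted[3] = TI$galaxy6  (last char: '6')
  sorted[4] = alaxy6TI$g  (last char: 'g')
  sorted[5] = axy6TI$gal  (last char: 'l')
  sorted[6] = galaxy6TI$  (last char: '$')
  sorted[7] = laxy6TI$ga  (last char: 'a')
  sorted[8] = xy6TI$gala  (last char: 'a')
  sorted[9] = y6TI$galax  (last char: 'x')
Last column: IyT6gl$aax
Original string S is at sorted index 6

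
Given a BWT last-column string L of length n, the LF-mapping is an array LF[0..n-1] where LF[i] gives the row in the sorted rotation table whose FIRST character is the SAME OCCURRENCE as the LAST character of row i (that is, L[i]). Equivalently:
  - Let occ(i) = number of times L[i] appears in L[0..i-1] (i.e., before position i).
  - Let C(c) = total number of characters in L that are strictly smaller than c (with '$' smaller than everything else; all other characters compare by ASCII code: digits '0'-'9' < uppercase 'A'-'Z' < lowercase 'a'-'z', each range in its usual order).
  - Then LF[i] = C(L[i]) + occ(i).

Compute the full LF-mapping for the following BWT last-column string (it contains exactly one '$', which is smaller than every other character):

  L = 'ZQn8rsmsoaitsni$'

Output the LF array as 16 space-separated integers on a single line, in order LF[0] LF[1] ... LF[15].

Answer: 3 2 8 1 11 12 7 13 10 4 5 15 14 9 6 0

Derivation:
Char counts: '$':1, '8':1, 'Q':1, 'Z':1, 'a':1, 'i':2, 'm':1, 'n':2, 'o':1, 'r':1, 's':3, 't':1
C (first-col start): C('$')=0, C('8')=1, C('Q')=2, C('Z')=3, C('a')=4, C('i')=5, C('m')=7, C('n')=8, C('o')=10, C('r')=11, C('s')=12, C('t')=15
L[0]='Z': occ=0, LF[0]=C('Z')+0=3+0=3
L[1]='Q': occ=0, LF[1]=C('Q')+0=2+0=2
L[2]='n': occ=0, LF[2]=C('n')+0=8+0=8
L[3]='8': occ=0, LF[3]=C('8')+0=1+0=1
L[4]='r': occ=0, LF[4]=C('r')+0=11+0=11
L[5]='s': occ=0, LF[5]=C('s')+0=12+0=12
L[6]='m': occ=0, LF[6]=C('m')+0=7+0=7
L[7]='s': occ=1, LF[7]=C('s')+1=12+1=13
L[8]='o': occ=0, LF[8]=C('o')+0=10+0=10
L[9]='a': occ=0, LF[9]=C('a')+0=4+0=4
L[10]='i': occ=0, LF[10]=C('i')+0=5+0=5
L[11]='t': occ=0, LF[11]=C('t')+0=15+0=15
L[12]='s': occ=2, LF[12]=C('s')+2=12+2=14
L[13]='n': occ=1, LF[13]=C('n')+1=8+1=9
L[14]='i': occ=1, LF[14]=C('i')+1=5+1=6
L[15]='$': occ=0, LF[15]=C('$')+0=0+0=0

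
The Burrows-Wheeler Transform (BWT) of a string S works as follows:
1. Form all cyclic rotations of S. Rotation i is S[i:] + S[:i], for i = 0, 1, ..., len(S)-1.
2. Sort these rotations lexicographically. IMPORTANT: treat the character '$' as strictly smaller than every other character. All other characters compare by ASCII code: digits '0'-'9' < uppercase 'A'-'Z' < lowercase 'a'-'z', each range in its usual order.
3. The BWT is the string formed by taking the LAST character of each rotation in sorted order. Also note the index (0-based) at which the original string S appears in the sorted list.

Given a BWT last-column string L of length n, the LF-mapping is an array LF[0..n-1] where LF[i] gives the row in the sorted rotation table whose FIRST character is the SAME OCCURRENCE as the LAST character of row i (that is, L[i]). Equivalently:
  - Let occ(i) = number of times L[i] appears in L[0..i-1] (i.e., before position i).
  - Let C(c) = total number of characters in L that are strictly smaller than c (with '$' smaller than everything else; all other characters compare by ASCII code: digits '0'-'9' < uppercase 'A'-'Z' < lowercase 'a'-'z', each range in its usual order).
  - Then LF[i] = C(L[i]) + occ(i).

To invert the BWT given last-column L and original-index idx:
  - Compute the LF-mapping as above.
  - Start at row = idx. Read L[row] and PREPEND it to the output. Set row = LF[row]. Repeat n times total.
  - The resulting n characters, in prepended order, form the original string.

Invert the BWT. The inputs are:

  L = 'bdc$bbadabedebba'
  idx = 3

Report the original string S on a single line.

LF mapping: 4 11 10 0 5 6 1 12 2 7 14 13 15 8 9 3
Walk LF starting at row 3, prepending L[row]:
  step 1: row=3, L[3]='$', prepend. Next row=LF[3]=0
  step 2: row=0, L[0]='b', prepend. Next row=LF[0]=4
  step 3: row=4, L[4]='b', prepend. Next row=LF[4]=5
  step 4: row=5, L[5]='b', prepend. Next row=LF[5]=6
  step 5: row=6, L[6]='a', prepend. Next row=LF[6]=1
  step 6: row=1, L[1]='d', prepend. Next row=LF[1]=11
  step 7: row=11, L[11]='d', prepend. Next row=LF[11]=13
  step 8: row=13, L[13]='b', prepend. Next row=LF[13]=8
  step 9: row=8, L[8]='a', prepend. Next row=LF[8]=2
  step 10: row=2, L[2]='c', prepend. Next row=LF[2]=10
  step 11: row=10, L[10]='e', prepend. Next row=LF[10]=14
  step 12: row=14, L[14]='b', prepend. Next row=LF[14]=9
  step 13: row=9, L[9]='b', prepend. Next row=LF[9]=7
  step 14: row=7, L[7]='d', prepend. Next row=LF[7]=12
  step 15: row=12, L[12]='e', prepend. Next row=LF[12]=15
  step 16: row=15, L[15]='a', prepend. Next row=LF[15]=3
Reversed output: aedbbecabddabbb$

Answer: aedbbecabddabbb$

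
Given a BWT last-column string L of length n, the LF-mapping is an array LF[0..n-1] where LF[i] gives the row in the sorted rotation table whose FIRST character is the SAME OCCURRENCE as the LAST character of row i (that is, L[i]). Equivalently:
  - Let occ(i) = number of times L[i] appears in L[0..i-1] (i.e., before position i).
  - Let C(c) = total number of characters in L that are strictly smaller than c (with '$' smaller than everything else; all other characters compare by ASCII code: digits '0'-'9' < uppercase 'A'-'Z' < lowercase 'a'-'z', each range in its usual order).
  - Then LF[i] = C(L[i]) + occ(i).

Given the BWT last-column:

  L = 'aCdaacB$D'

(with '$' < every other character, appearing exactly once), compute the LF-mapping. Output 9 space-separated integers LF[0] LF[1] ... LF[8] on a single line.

Char counts: '$':1, 'B':1, 'C':1, 'D':1, 'a':3, 'c':1, 'd':1
C (first-col start): C('$')=0, C('B')=1, C('C')=2, C('D')=3, C('a')=4, C('c')=7, C('d')=8
L[0]='a': occ=0, LF[0]=C('a')+0=4+0=4
L[1]='C': occ=0, LF[1]=C('C')+0=2+0=2
L[2]='d': occ=0, LF[2]=C('d')+0=8+0=8
L[3]='a': occ=1, LF[3]=C('a')+1=4+1=5
L[4]='a': occ=2, LF[4]=C('a')+2=4+2=6
L[5]='c': occ=0, LF[5]=C('c')+0=7+0=7
L[6]='B': occ=0, LF[6]=C('B')+0=1+0=1
L[7]='$': occ=0, LF[7]=C('$')+0=0+0=0
L[8]='D': occ=0, LF[8]=C('D')+0=3+0=3

Answer: 4 2 8 5 6 7 1 0 3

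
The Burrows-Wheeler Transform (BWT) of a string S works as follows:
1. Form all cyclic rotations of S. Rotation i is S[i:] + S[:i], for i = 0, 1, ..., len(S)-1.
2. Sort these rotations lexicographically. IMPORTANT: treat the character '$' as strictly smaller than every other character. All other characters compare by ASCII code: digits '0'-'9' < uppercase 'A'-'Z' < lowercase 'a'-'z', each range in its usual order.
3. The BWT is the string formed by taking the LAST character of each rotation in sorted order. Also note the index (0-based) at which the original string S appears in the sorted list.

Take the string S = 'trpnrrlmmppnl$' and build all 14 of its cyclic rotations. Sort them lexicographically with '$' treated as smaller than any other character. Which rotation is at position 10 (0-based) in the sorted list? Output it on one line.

All 14 rotations (rotation i = S[i:]+S[:i]):
  rot[0] = trpnrrlmmppnl$
  rot[1] = rpnrrlmmppnl$t
  rot[2] = pnrrlmmppnl$tr
  rot[3] = nrrlmmppnl$trp
  rot[4] = rrlmmppnl$trpn
  rot[5] = rlmmppnl$trpnr
  rot[6] = lmmppnl$trpnrr
  rot[7] = mmppnl$trpnrrl
  rot[8] = mppnl$trpnrrlm
  rot[9] = ppnl$trpnrrlmm
  rot[10] = pnl$trpnrrlmmp
  rot[11] = nl$trpnrrlmmpp
  rot[12] = l$trpnrrlmmppn
  rot[13] = $trpnrrlmmppnl
Sorted (with $ < everything):
  sorted[0] = $trpnrrlmmppnl
  sorted[1] = l$trpnrrlmmppn
  sorted[2] = lmmppnl$trpnrr
  sorted[3] = mmppnl$trpnrrl
  sorted[4] = mppnl$trpnrrlm
  sorted[5] = nl$trpnrrlmmpp
  sorted[6] = nrrlmmppnl$trp
  sorted[7] = pnl$trpnrrlmmp
  sorted[8] = pnrrlmmppnl$tr
  sorted[9] = ppnl$trpnrrlmm
  sorted[10] = rlmmppnl$trpnr
  sorted[11] = rpnrrlmmppnl$t
  sorted[12] = rrlmmppnl$trpn
  sorted[13] = trpnrrlmmppnl$
sorted[10] = rlmmppnl$trpnr

Answer: rlmmppnl$trpnr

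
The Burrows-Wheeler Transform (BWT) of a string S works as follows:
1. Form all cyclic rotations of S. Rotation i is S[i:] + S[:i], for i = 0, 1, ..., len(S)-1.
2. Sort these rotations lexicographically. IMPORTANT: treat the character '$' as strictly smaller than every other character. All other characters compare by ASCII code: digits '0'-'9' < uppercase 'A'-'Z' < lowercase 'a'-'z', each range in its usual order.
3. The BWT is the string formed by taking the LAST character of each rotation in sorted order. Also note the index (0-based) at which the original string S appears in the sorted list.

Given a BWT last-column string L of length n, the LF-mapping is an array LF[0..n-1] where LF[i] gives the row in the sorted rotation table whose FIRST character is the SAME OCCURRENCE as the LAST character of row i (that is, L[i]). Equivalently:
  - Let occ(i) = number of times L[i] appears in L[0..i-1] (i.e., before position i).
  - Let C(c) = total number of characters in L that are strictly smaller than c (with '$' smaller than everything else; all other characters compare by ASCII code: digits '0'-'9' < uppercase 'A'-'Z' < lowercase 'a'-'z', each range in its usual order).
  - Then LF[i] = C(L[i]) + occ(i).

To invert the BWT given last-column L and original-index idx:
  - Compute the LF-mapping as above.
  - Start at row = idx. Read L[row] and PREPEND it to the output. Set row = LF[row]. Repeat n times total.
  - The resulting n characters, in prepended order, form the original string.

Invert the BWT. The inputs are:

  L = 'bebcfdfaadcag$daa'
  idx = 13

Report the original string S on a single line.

Answer: eabacadcdagdfafb$

Derivation:
LF mapping: 6 13 7 8 14 10 15 1 2 11 9 3 16 0 12 4 5
Walk LF starting at row 13, prepending L[row]:
  step 1: row=13, L[13]='$', prepend. Next row=LF[13]=0
  step 2: row=0, L[0]='b', prepend. Next row=LF[0]=6
  step 3: row=6, L[6]='f', prepend. Next row=LF[6]=15
  step 4: row=15, L[15]='a', prepend. Next row=LF[15]=4
  step 5: row=4, L[4]='f', prepend. Next row=LF[4]=14
  step 6: row=14, L[14]='d', prepend. Next row=LF[14]=12
  step 7: row=12, L[12]='g', prepend. Next row=LF[12]=16
  step 8: row=16, L[16]='a', prepend. Next row=LF[16]=5
  step 9: row=5, L[5]='d', prepend. Next row=LF[5]=10
  step 10: row=10, L[10]='c', prepend. Next row=LF[10]=9
  step 11: row=9, L[9]='d', prepend. Next row=LF[9]=11
  step 12: row=11, L[11]='a', prepend. Next row=LF[11]=3
  step 13: row=3, L[3]='c', prepend. Next row=LF[3]=8
  step 14: row=8, L[8]='a', prepend. Next row=LF[8]=2
  step 15: row=2, L[2]='b', prepend. Next row=LF[2]=7
  step 16: row=7, L[7]='a', prepend. Next row=LF[7]=1
  step 17: row=1, L[1]='e', prepend. Next row=LF[1]=13
Reversed output: eabacadcdagdfafb$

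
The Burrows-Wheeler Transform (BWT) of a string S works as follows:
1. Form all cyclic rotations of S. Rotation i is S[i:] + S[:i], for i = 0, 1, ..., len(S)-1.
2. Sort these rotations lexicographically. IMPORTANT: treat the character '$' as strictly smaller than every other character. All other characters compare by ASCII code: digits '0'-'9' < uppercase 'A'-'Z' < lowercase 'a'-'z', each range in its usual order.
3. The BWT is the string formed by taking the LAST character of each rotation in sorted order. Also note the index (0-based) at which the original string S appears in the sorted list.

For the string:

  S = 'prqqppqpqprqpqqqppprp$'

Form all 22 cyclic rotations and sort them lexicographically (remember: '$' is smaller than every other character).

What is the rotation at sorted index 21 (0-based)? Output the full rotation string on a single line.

All 22 rotations (rotation i = S[i:]+S[:i]):
  rot[0] = prqqppqpqprqpqqqppprp$
  rot[1] = rqqppqpqprqpqqqppprp$p
  rot[2] = qqppqpqprqpqqqppprp$pr
  rot[3] = qppqpqprqpqqqppprp$prq
  rot[4] = ppqpqprqpqqqppprp$prqq
  rot[5] = pqpqprqpqqqppprp$prqqp
  rot[6] = qpqprqpqqqppprp$prqqpp
  rot[7] = pqprqpqqqppprp$prqqppq
  rot[8] = qprqpqqqppprp$prqqppqp
  rot[9] = prqpqqqppprp$prqqppqpq
  rot[10] = rqpqqqppprp$prqqppqpqp
  rot[11] = qpqqqppprp$prqqppqpqpr
  rot[12] = pqqqppprp$prqqppqpqprq
  rot[13] = qqqppprp$prqqppqpqprqp
  rot[14] = qqppprp$prqqppqpqprqpq
  rot[15] = qppprp$prqqppqpqprqpqq
  rot[16] = ppprp$prqqppqpqprqpqqq
  rot[17] = pprp$prqqppqpqprqpqqqp
  rot[18] = prp$prqqppqpqprqpqqqpp
  rot[19] = rp$prqqppqpqprqpqqqppp
  rot[20] = p$prqqppqpqprqpqqqpppr
  rot[21] = $prqqppqpqprqpqqqppprp
Sorted (with $ < everything):
  sorted[0] = $prqqppqpqprqpqqqppprp
  sorted[1] = p$prqqppqpqprqpqqqpppr
  sorted[2] = ppprp$prqqppqpqprqpqqq
  sorted[3] = ppqpqprqpqqqppprp$prqq
  sorted[4] = pprp$prqqppqpqprqpqqqp
  sorted[5] = pqpqprqpqqqppprp$prqqp
  sorted[6] = pqprqpqqqppprp$prqqppq
  sorted[7] = pqqqppprp$prqqppqpqprq
  sorted[8] = prp$prqqppqpqprqpqqqpp
  sorted[9] = prqpqqqppprp$prqqppqpq
  sorted[10] = prqqppqpqprqpqqqppprp$
  sorted[11] = qppprp$prqqppqpqprqpqq
  sorted[12] = qppqpqprqpqqqppprp$prq
  sorted[13] = qpqprqpqqqppprp$prqqpp
  sorted[14] = qpqqqppprp$prqqppqpqpr
  sorted[15] = qprqpqqqppprp$prqqppqp
  sorted[16] = qqppprp$prqqppqpqprqpq
  sorted[17] = qqppqpqprqpqqqppprp$pr
  sorted[18] = qqqppprp$prqqppqpqprqp
  sorted[19] = rp$prqqppqpqprqpqqqppp
  sorted[20] = rqpqqqppprp$prqqppqpqp
  sorted[21] = rqqppqpqprqpqqqppprp$p
sorted[21] = rqqppqpqprqpqqqppprp$p

Answer: rqqppqpqprqpqqqppprp$p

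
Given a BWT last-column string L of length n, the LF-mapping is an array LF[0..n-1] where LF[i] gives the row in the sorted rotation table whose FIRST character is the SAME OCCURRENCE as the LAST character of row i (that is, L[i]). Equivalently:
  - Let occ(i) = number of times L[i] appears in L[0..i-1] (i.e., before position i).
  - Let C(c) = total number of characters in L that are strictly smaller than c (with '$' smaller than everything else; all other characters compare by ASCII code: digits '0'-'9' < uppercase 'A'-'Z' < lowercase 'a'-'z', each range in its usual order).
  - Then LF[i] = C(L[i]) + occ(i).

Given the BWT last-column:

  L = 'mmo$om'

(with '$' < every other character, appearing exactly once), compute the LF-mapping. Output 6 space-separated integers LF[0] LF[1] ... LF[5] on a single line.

Answer: 1 2 4 0 5 3

Derivation:
Char counts: '$':1, 'm':3, 'o':2
C (first-col start): C('$')=0, C('m')=1, C('o')=4
L[0]='m': occ=0, LF[0]=C('m')+0=1+0=1
L[1]='m': occ=1, LF[1]=C('m')+1=1+1=2
L[2]='o': occ=0, LF[2]=C('o')+0=4+0=4
L[3]='$': occ=0, LF[3]=C('$')+0=0+0=0
L[4]='o': occ=1, LF[4]=C('o')+1=4+1=5
L[5]='m': occ=2, LF[5]=C('m')+2=1+2=3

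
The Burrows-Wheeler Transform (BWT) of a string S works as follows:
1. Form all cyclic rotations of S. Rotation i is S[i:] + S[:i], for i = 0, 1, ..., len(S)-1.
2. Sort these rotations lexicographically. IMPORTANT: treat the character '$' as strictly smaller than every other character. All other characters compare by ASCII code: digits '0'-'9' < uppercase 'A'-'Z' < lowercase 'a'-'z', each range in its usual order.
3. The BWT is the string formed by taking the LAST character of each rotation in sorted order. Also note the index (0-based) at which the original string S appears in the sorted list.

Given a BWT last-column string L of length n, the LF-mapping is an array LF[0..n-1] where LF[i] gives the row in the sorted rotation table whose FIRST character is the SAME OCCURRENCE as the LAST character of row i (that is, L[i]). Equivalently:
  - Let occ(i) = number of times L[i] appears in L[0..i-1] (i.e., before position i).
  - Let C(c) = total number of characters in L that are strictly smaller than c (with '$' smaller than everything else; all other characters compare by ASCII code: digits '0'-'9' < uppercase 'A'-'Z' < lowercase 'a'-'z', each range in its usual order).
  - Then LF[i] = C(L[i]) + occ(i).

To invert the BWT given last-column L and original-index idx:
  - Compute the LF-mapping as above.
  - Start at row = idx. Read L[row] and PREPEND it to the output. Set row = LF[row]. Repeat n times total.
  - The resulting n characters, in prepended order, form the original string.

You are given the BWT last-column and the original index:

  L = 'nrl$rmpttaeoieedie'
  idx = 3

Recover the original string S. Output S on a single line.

LF mapping: 11 14 9 0 15 10 13 16 17 1 3 12 7 4 5 2 8 6
Walk LF starting at row 3, prepending L[row]:
  step 1: row=3, L[3]='$', prepend. Next row=LF[3]=0
  step 2: row=0, L[0]='n', prepend. Next row=LF[0]=11
  step 3: row=11, L[11]='o', prepend. Next row=LF[11]=12
  step 4: row=12, L[12]='i', prepend. Next row=LF[12]=7
  step 5: row=7, L[7]='t', prepend. Next row=LF[7]=16
  step 6: row=16, L[16]='i', prepend. Next row=LF[16]=8
  step 7: row=8, L[8]='t', prepend. Next row=LF[8]=17
  step 8: row=17, L[17]='e', prepend. Next row=LF[17]=6
  step 9: row=6, L[6]='p', prepend. Next row=LF[6]=13
  step 10: row=13, L[13]='e', prepend. Next row=LF[13]=4
  step 11: row=4, L[4]='r', prepend. Next row=LF[4]=15
  step 12: row=15, L[15]='d', prepend. Next row=LF[15]=2
  step 13: row=2, L[2]='l', prepend. Next row=LF[2]=9
  step 14: row=9, L[9]='a', prepend. Next row=LF[9]=1
  step 15: row=1, L[1]='r', prepend. Next row=LF[1]=14
  step 16: row=14, L[14]='e', prepend. Next row=LF[14]=5
  step 17: row=5, L[5]='m', prepend. Next row=LF[5]=10
  step 18: row=10, L[10]='e', prepend. Next row=LF[10]=3
Reversed output: emeraldrepetition$

Answer: emeraldrepetition$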